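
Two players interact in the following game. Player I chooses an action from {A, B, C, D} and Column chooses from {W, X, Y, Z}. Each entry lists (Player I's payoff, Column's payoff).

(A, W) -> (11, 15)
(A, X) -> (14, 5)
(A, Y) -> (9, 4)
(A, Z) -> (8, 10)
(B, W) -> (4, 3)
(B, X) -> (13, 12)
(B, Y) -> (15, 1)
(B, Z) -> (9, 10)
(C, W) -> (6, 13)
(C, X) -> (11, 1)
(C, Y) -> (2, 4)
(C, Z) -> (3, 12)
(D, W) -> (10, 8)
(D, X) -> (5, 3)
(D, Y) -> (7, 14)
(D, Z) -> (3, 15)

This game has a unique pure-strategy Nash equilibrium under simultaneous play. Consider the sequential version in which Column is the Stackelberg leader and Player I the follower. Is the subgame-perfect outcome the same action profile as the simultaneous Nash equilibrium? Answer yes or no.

Work backward from Player I's decision.
- W: BR = A, leader payoff 15.
- X: BR = A, leader payoff 5.
- Y: BR = B, leader payoff 1.
- Z: BR = B, leader payoff 10.
Among 15, 5, 1, 10, the best is 15 at W. Subgame-perfect outcome: (A, W) with payoffs (11, 15).
Now find the simultaneous Nash equilibrium.
Player I's best replies: W→A; X→A; Y→B; Z→B.
Column's best replies: A→W; B→X; C→W; D→Z.
The unique mutual best reply is (A, W), giving (11, 15).
Sequential outcome (A, W) coincides with the Nash profile (A, W).

yes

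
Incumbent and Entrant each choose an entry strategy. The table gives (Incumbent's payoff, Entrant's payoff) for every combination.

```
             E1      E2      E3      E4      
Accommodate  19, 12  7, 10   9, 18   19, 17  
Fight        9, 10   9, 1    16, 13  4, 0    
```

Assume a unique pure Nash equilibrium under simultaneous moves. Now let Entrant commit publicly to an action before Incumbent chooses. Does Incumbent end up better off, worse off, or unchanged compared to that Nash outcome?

Incumbent best-responds to each possible Entrant move:
- E1: Incumbent compares 19, 9 and picks Accommodate; Entrant would get 12.
- E2: Incumbent compares 7, 9 and picks Fight; Entrant would get 1.
- E3: Incumbent compares 9, 16 and picks Fight; Entrant would get 13.
- E4: Incumbent compares 19, 4 and picks Accommodate; Entrant would get 17.
Entrant's induced payoffs are 12, 1, 13, 17, so Entrant commits to E4. Subgame-perfect outcome: (Accommodate, E4) with payoffs (19, 17).
For the simultaneous game, intersect best replies.
Incumbent's best replies: E1→Accommodate; E2→Fight; E3→Fight; E4→Accommodate.
Entrant's best replies: Accommodate→E3; Fight→E3.
Only (Fight, E3) has each player best-responding; Nash payoffs (16, 13).
Incumbent earns 19 sequentially versus 16 at the Nash outcome: better off.

better off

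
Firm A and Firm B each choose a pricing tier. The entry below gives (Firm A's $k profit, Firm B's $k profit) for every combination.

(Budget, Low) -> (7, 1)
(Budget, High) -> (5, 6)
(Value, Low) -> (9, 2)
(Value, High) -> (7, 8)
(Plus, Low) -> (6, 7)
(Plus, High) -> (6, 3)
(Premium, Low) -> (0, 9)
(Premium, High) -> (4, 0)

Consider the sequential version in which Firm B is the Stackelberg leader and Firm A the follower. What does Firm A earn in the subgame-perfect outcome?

7

Firm A best-responds to each possible Firm B move:
- Low: BR = Value, leader payoff 2.
- High: BR = Value, leader payoff 8.
Firm B's induced payoffs are 2, 8, so Firm B commits to High. Subgame-perfect outcome: (Value, High) with payoffs (7, 8).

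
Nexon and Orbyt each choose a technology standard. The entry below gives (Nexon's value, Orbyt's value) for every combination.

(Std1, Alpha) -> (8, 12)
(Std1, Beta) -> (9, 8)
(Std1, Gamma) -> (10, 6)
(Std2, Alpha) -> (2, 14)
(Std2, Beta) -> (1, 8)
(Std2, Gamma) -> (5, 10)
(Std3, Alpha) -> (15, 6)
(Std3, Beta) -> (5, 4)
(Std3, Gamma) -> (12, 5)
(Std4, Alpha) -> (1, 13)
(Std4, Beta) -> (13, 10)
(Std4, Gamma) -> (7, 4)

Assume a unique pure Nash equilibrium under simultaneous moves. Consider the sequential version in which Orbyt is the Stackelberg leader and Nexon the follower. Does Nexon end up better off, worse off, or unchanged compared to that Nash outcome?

Nexon best-responds to each possible Orbyt move:
- Alpha: BR = Std3, leader payoff 6.
- Beta: BR = Std4, leader payoff 10.
- Gamma: BR = Std3, leader payoff 5.
Among 6, 10, 5, the best is 10 at Beta. Subgame-perfect outcome: (Std4, Beta) with payoffs (13, 10).
Now find the simultaneous Nash equilibrium.
Nexon's best replies: Alpha→Std3; Beta→Std4; Gamma→Std3.
Orbyt's best replies: Std1→Alpha; Std2→Alpha; Std3→Alpha; Std4→Alpha.
The unique mutual best reply is (Std3, Alpha), giving (15, 6).
Nexon earns 13 sequentially versus 15 at the Nash outcome: worse off.

worse off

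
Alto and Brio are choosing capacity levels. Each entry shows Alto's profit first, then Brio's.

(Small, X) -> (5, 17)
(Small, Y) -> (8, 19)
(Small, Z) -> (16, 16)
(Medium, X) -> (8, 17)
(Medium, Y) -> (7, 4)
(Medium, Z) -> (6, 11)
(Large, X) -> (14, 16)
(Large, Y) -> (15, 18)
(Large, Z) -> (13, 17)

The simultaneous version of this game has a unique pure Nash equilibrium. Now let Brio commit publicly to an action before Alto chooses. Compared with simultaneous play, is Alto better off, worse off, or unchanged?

unchanged

Work backward from Alto's decision.
- X: BR = Large, leader payoff 16.
- Y: BR = Large, leader payoff 18.
- Z: BR = Small, leader payoff 16.
Brio's induced payoffs are 16, 18, 16, so Brio commits to Y. Subgame-perfect outcome: (Large, Y) with payoffs (15, 18).
Now find the simultaneous Nash equilibrium.
Alto's best replies: X→Large; Y→Large; Z→Small.
Brio's best replies: Small→Y; Medium→X; Large→Y.
The unique mutual best reply is (Large, Y), giving (15, 18).
Alto earns 15 sequentially versus 15 at the Nash outcome: unchanged.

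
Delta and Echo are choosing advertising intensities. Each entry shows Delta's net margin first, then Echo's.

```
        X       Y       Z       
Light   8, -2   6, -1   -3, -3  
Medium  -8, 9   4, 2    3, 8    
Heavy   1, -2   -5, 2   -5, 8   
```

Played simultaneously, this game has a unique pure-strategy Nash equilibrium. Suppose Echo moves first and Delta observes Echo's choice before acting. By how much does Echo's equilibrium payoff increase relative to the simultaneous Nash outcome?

Backward induction with Echo moving first.
- X → Delta plays Light (best of 8, -8, 1); Echo gets -2.
- Y → Delta plays Light (best of 6, 4, -5); Echo gets -1.
- Z → Delta plays Medium (best of -3, 3, -5); Echo gets 8.
Echo's induced payoffs are -2, -1, 8, so Echo commits to Z. Subgame-perfect outcome: (Medium, Z) with payoffs (3, 8).
Under simultaneous play:
Delta's best replies: X→Light; Y→Light; Z→Medium.
Echo's best replies: Light→Y; Medium→X; Heavy→Z.
Only (Light, Y) has each player best-responding; Nash payoffs (6, -1).
Echo's commitment gain: 8 − -1 = 9.

9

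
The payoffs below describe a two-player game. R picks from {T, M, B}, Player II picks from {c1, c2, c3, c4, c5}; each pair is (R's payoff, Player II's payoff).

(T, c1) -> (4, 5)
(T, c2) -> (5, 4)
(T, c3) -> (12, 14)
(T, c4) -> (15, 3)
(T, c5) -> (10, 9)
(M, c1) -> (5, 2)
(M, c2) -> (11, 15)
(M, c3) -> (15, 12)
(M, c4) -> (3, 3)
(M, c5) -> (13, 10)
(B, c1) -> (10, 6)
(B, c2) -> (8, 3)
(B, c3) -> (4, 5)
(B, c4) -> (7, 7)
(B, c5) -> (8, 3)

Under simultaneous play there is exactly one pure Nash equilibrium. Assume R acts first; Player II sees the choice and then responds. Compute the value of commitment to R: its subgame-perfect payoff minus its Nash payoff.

Player II best-responds to each possible R move:
- T: BR = c3, leader payoff 12.
- M: BR = c2, leader payoff 11.
- B: BR = c4, leader payoff 7.
R's induced payoffs are 12, 11, 7, so R commits to T. Subgame-perfect outcome: (T, c3) with payoffs (12, 14).
For the simultaneous game, intersect best replies.
R's best replies: c1→B; c2→M; c3→M; c4→T; c5→M.
Player II's best replies: T→c3; M→c2; B→c4.
Only (M, c2) has each player best-responding; Nash payoffs (11, 15).
R's commitment gain: 12 − 11 = 1.

1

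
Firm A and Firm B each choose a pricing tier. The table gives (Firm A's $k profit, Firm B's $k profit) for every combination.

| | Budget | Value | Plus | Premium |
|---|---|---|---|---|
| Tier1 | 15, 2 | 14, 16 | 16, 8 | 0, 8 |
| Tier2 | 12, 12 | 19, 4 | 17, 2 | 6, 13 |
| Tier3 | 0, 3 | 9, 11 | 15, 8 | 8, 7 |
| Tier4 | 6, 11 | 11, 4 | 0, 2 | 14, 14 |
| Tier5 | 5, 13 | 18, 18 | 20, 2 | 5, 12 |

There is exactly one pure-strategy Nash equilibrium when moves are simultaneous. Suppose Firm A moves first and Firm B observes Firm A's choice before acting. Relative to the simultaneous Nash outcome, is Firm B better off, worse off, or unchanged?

Backward induction with Firm A moving first.
- Tier1 → Firm B plays Value (best of 2, 16, 8, 8); Firm A gets 14.
- Tier2 → Firm B plays Premium (best of 12, 4, 2, 13); Firm A gets 6.
- Tier3 → Firm B plays Value (best of 3, 11, 8, 7); Firm A gets 9.
- Tier4 → Firm B plays Premium (best of 11, 4, 2, 14); Firm A gets 14.
- Tier5 → Firm B plays Value (best of 13, 18, 2, 12); Firm A gets 18.
Maximizing over 14, 6, 9, 14, 18, Firm A chooses Tier5. Subgame-perfect outcome: (Tier5, Value) with payoffs (18, 18).
Under simultaneous play:
Firm A's best replies: Budget→Tier1; Value→Tier2; Plus→Tier5; Premium→Tier4.
Firm B's best replies: Tier1→Value; Tier2→Premium; Tier3→Value; Tier4→Premium; Tier5→Value.
The unique mutual best reply is (Tier4, Premium), giving (14, 14).
Firm B earns 18 sequentially versus 14 at the Nash outcome: better off.

better off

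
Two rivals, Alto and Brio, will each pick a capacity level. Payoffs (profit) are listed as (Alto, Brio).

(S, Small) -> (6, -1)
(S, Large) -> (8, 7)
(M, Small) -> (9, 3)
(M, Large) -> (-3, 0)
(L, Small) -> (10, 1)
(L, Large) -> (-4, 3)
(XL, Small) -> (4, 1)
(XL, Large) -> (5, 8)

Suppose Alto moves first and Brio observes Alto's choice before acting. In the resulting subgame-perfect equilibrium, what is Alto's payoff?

Backward induction with Alto moving first.
- S → Brio plays Large (best of -1, 7); Alto gets 8.
- M → Brio plays Small (best of 3, 0); Alto gets 9.
- L → Brio plays Large (best of 1, 3); Alto gets -4.
- XL → Brio plays Large (best of 1, 8); Alto gets 5.
Alto's induced payoffs are 8, 9, -4, 5, so Alto commits to M. Subgame-perfect outcome: (M, Small) with payoffs (9, 3).

9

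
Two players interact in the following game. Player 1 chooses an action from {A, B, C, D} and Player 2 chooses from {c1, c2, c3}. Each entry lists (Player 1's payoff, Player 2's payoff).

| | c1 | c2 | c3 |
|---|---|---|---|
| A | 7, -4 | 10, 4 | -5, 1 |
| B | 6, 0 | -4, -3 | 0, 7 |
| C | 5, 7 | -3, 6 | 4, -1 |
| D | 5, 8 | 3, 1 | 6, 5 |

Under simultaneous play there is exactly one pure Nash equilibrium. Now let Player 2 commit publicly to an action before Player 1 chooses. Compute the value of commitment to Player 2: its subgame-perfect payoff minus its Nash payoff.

1

Solve by backward induction (Player 2 leads).
- c1 → Player 1 plays A (best of 7, 6, 5, 5); Player 2 gets -4.
- c2 → Player 1 plays A (best of 10, -4, -3, 3); Player 2 gets 4.
- c3 → Player 1 plays D (best of -5, 0, 4, 6); Player 2 gets 5.
Among -4, 4, 5, the best is 5 at c3. Subgame-perfect outcome: (D, c3) with payoffs (6, 5).
For the simultaneous game, intersect best replies.
Player 1's best replies: c1→A; c2→A; c3→D.
Player 2's best replies: A→c2; B→c3; C→c1; D→c1.
Only (A, c2) has each player best-responding; Nash payoffs (10, 4).
Player 2's commitment gain: 5 − 4 = 1.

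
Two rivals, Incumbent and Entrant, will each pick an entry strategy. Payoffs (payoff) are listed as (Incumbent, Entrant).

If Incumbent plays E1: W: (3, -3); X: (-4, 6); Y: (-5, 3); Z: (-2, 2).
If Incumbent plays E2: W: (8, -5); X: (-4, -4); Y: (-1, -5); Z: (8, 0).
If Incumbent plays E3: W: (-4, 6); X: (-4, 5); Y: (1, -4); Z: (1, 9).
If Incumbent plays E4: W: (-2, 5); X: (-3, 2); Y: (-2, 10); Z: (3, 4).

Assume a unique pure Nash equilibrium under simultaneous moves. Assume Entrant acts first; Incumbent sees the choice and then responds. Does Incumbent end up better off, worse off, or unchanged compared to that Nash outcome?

Work backward from Incumbent's decision.
- W: Incumbent compares 3, 8, -4, -2 and picks E2; Entrant would get -5.
- X: Incumbent compares -4, -4, -4, -3 and picks E4; Entrant would get 2.
- Y: Incumbent compares -5, -1, 1, -2 and picks E3; Entrant would get -4.
- Z: Incumbent compares -2, 8, 1, 3 and picks E2; Entrant would get 0.
Among -5, 2, -4, 0, the best is 2 at X. Subgame-perfect outcome: (E4, X) with payoffs (-3, 2).
Under simultaneous play:
Incumbent's best replies: W→E2; X→E4; Y→E3; Z→E2.
Entrant's best replies: E1→X; E2→Z; E3→Z; E4→Y.
Only (E2, Z) has each player best-responding; Nash payoffs (8, 0).
Incumbent earns -3 sequentially versus 8 at the Nash outcome: worse off.

worse off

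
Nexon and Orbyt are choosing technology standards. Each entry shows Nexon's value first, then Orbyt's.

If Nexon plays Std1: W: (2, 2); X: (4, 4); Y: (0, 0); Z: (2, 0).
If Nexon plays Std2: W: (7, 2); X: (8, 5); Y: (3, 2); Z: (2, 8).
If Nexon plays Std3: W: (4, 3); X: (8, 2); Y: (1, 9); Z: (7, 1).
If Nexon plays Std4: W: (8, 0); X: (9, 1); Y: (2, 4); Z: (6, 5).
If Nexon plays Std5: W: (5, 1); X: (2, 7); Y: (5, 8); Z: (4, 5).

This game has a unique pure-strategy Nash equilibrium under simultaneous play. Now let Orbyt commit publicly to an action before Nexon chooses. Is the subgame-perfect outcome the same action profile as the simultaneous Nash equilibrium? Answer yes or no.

Work backward from Nexon's decision.
- W → Nexon plays Std4 (best of 2, 7, 4, 8, 5); Orbyt gets 0.
- X → Nexon plays Std4 (best of 4, 8, 8, 9, 2); Orbyt gets 1.
- Y → Nexon plays Std5 (best of 0, 3, 1, 2, 5); Orbyt gets 8.
- Z → Nexon plays Std3 (best of 2, 2, 7, 6, 4); Orbyt gets 1.
Among 0, 1, 8, 1, the best is 8 at Y. Subgame-perfect outcome: (Std5, Y) with payoffs (5, 8).
Under simultaneous play:
Nexon's best replies: W→Std4; X→Std4; Y→Std5; Z→Std3.
Orbyt's best replies: Std1→X; Std2→Z; Std3→Y; Std4→Z; Std5→Y.
The unique mutual best reply is (Std5, Y), giving (5, 8).
Sequential outcome (Std5, Y) coincides with the Nash profile (Std5, Y).

yes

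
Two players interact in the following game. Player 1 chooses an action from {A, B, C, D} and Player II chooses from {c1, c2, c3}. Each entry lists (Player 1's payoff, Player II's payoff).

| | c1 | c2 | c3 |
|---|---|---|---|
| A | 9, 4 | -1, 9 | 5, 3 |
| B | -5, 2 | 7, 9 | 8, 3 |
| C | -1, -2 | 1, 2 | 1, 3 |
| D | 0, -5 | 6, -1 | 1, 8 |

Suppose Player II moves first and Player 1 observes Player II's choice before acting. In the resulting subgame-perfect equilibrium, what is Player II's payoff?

9

Solve by backward induction (Player II leads).
- c1 → Player 1 plays A (best of 9, -5, -1, 0); Player II gets 4.
- c2 → Player 1 plays B (best of -1, 7, 1, 6); Player II gets 9.
- c3 → Player 1 plays B (best of 5, 8, 1, 1); Player II gets 3.
Among 4, 9, 3, the best is 9 at c2. Subgame-perfect outcome: (B, c2) with payoffs (7, 9).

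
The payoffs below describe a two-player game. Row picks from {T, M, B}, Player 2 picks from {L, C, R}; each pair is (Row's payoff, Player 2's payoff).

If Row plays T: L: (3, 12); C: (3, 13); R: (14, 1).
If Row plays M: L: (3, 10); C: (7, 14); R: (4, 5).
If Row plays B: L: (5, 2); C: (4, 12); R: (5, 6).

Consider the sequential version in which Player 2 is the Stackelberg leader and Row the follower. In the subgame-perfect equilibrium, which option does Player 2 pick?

Solve by backward induction (Player 2 leads).
- L → Row plays B (best of 3, 3, 5); Player 2 gets 2.
- C → Row plays M (best of 3, 7, 4); Player 2 gets 14.
- R → Row plays T (best of 14, 4, 5); Player 2 gets 1.
Player 2's induced payoffs are 2, 14, 1, so Player 2 commits to C. Subgame-perfect outcome: (M, C) with payoffs (7, 14).

C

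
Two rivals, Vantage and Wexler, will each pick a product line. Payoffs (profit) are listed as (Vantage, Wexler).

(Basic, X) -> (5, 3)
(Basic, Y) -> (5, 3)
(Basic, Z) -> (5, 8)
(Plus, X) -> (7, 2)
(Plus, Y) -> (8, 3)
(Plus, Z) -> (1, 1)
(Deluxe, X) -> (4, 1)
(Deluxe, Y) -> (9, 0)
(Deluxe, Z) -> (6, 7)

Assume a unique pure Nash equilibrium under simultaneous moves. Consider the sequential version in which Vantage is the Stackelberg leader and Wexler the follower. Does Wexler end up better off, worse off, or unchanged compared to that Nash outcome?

Work backward from Wexler's decision.
- Basic: Wexler compares 3, 3, 8 and picks Z; Vantage would get 5.
- Plus: Wexler compares 2, 3, 1 and picks Y; Vantage would get 8.
- Deluxe: Wexler compares 1, 0, 7 and picks Z; Vantage would get 6.
Vantage's induced payoffs are 5, 8, 6, so Vantage commits to Plus. Subgame-perfect outcome: (Plus, Y) with payoffs (8, 3).
Now find the simultaneous Nash equilibrium.
Vantage's best replies: X→Plus; Y→Deluxe; Z→Deluxe.
Wexler's best replies: Basic→Z; Plus→Y; Deluxe→Z.
Only (Deluxe, Z) has each player best-responding; Nash payoffs (6, 7).
Wexler earns 3 sequentially versus 7 at the Nash outcome: worse off.

worse off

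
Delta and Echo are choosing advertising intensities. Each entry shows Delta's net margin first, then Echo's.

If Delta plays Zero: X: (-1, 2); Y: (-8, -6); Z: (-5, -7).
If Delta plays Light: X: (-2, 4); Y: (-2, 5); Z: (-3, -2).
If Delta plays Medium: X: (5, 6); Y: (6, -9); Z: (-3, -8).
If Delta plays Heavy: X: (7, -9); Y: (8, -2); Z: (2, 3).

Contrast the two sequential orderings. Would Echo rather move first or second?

If Delta leads: Echo's best replies are Zero→X, Light→Y, Medium→X, Heavy→Z; Delta's induced payoffs -1, -2, 5, 2; outcome (Medium, X), payoffs (5, 6).
If Echo leads: Delta's best replies are X→Heavy, Y→Heavy, Z→Heavy; Echo's induced payoffs -9, -2, 3; outcome (Heavy, Z), payoffs (2, 3).
Echo gets 3 moving first and 6 moving second, so Echo prefers to move second.

second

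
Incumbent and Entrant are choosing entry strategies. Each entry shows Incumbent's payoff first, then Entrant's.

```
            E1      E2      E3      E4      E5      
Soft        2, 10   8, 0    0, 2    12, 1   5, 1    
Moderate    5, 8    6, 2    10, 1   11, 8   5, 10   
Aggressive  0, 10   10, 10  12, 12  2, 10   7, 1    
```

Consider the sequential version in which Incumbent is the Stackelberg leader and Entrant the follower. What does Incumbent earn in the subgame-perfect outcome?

Entrant best-responds to each possible Incumbent move:
- Soft → Entrant plays E1 (best of 10, 0, 2, 1, 1); Incumbent gets 2.
- Moderate → Entrant plays E5 (best of 8, 2, 1, 8, 10); Incumbent gets 5.
- Aggressive → Entrant plays E3 (best of 10, 10, 12, 10, 1); Incumbent gets 12.
Maximizing over 2, 5, 12, Incumbent chooses Aggressive. Subgame-perfect outcome: (Aggressive, E3) with payoffs (12, 12).

12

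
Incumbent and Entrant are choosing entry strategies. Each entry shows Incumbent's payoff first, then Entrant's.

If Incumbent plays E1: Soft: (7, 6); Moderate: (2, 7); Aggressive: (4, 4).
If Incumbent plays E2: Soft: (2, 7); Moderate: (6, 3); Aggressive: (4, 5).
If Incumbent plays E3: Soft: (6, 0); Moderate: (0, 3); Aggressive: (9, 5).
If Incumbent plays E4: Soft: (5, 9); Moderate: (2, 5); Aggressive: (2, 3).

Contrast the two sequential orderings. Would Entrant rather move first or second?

first

If Incumbent leads: Entrant's best replies are E1→Moderate, E2→Soft, E3→Aggressive, E4→Soft; Incumbent's induced payoffs 2, 2, 9, 5; outcome (E3, Aggressive), payoffs (9, 5).
If Entrant leads: Incumbent's best replies are Soft→E1, Moderate→E2, Aggressive→E3; Entrant's induced payoffs 6, 3, 5; outcome (E1, Soft), payoffs (7, 6).
Entrant gets 6 moving first and 5 moving second, so Entrant prefers to move first.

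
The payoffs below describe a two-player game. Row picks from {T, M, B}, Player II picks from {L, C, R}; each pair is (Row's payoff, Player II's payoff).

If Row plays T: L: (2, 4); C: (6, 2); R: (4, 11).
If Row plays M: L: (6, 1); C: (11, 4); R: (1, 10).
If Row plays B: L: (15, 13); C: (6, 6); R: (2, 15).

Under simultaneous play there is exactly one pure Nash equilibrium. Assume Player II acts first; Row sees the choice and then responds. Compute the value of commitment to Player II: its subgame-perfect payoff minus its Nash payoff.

Backward induction with Player II moving first.
- L: BR = B, leader payoff 13.
- C: BR = M, leader payoff 4.
- R: BR = T, leader payoff 11.
Among 13, 4, 11, the best is 13 at L. Subgame-perfect outcome: (B, L) with payoffs (15, 13).
For the simultaneous game, intersect best replies.
Row's best replies: L→B; C→M; R→T.
Player II's best replies: T→R; M→R; B→R.
Only (T, R) has each player best-responding; Nash payoffs (4, 11).
Player II's commitment gain: 13 − 11 = 2.

2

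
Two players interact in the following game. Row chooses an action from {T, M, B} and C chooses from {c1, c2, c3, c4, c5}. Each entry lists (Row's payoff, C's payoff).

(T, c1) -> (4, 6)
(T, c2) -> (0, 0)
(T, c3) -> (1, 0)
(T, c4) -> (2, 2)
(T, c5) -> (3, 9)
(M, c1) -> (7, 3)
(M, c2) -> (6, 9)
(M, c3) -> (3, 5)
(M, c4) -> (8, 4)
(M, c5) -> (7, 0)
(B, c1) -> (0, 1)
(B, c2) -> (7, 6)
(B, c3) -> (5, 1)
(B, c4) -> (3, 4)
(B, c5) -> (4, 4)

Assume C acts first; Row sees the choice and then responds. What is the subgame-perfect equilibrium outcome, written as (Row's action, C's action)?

(B, c2)

Work backward from Row's decision.
- c1: Row compares 4, 7, 0 and picks M; C would get 3.
- c2: Row compares 0, 6, 7 and picks B; C would get 6.
- c3: Row compares 1, 3, 5 and picks B; C would get 1.
- c4: Row compares 2, 8, 3 and picks M; C would get 4.
- c5: Row compares 3, 7, 4 and picks M; C would get 0.
C's induced payoffs are 3, 6, 1, 4, 0, so C commits to c2. Subgame-perfect outcome: (B, c2) with payoffs (7, 6).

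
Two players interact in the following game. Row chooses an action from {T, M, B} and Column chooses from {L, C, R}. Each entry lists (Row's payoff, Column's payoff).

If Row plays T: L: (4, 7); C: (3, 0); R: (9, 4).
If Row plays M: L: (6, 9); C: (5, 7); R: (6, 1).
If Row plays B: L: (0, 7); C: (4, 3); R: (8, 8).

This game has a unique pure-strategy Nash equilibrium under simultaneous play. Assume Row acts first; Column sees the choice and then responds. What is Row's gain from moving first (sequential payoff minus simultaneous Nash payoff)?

2

Solve by backward induction (Row leads).
- T → Column plays L (best of 7, 0, 4); Row gets 4.
- M → Column plays L (best of 9, 7, 1); Row gets 6.
- B → Column plays R (best of 7, 3, 8); Row gets 8.
Row's induced payoffs are 4, 6, 8, so Row commits to B. Subgame-perfect outcome: (B, R) with payoffs (8, 8).
Under simultaneous play:
Row's best replies: L→M; C→M; R→T.
Column's best replies: T→L; M→L; B→R.
The unique mutual best reply is (M, L), giving (6, 9).
Row's commitment gain: 8 − 6 = 2.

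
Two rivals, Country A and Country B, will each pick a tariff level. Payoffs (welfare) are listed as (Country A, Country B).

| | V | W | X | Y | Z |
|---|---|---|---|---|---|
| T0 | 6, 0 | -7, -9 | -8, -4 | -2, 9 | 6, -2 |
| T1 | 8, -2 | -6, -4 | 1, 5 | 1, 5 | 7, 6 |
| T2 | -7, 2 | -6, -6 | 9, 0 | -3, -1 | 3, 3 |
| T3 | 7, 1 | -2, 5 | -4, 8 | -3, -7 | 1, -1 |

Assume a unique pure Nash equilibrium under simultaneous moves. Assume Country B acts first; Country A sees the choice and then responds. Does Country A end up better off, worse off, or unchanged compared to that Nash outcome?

Backward induction with Country B moving first.
- V: Country A compares 6, 8, -7, 7 and picks T1; Country B would get -2.
- W: Country A compares -7, -6, -6, -2 and picks T3; Country B would get 5.
- X: Country A compares -8, 1, 9, -4 and picks T2; Country B would get 0.
- Y: Country A compares -2, 1, -3, -3 and picks T1; Country B would get 5.
- Z: Country A compares 6, 7, 3, 1 and picks T1; Country B would get 6.
Maximizing over -2, 5, 0, 5, 6, Country B chooses Z. Subgame-perfect outcome: (T1, Z) with payoffs (7, 6).
Under simultaneous play:
Country A's best replies: V→T1; W→T3; X→T2; Y→T1; Z→T1.
Country B's best replies: T0→Y; T1→Z; T2→Z; T3→X.
The unique mutual best reply is (T1, Z), giving (7, 6).
Country A earns 7 sequentially versus 7 at the Nash outcome: unchanged.

unchanged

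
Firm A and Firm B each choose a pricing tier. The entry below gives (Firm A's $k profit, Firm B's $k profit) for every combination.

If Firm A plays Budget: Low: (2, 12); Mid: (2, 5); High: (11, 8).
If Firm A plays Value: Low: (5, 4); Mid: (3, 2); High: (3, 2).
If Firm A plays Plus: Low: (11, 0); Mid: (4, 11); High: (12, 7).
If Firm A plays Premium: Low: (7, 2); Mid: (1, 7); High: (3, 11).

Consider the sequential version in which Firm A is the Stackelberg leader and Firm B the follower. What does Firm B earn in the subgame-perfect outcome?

4

Backward induction with Firm A moving first.
- Budget: BR = Low, leader payoff 2.
- Value: BR = Low, leader payoff 5.
- Plus: BR = Mid, leader payoff 4.
- Premium: BR = High, leader payoff 3.
Firm A's induced payoffs are 2, 5, 4, 3, so Firm A commits to Value. Subgame-perfect outcome: (Value, Low) with payoffs (5, 4).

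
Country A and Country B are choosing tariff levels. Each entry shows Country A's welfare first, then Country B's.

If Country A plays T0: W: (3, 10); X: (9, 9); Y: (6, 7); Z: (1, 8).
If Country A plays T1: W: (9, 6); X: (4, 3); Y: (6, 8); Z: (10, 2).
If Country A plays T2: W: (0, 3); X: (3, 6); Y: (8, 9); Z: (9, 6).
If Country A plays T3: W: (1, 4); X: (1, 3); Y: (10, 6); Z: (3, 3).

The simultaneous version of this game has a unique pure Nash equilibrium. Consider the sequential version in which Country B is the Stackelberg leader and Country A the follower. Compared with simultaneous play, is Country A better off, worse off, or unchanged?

worse off

Work backward from Country A's decision.
- W: BR = T1, leader payoff 6.
- X: BR = T0, leader payoff 9.
- Y: BR = T3, leader payoff 6.
- Z: BR = T1, leader payoff 2.
Among 6, 9, 6, 2, the best is 9 at X. Subgame-perfect outcome: (T0, X) with payoffs (9, 9).
For the simultaneous game, intersect best replies.
Country A's best replies: W→T1; X→T0; Y→T3; Z→T1.
Country B's best replies: T0→W; T1→Y; T2→Y; T3→Y.
The unique mutual best reply is (T3, Y), giving (10, 6).
Country A earns 9 sequentially versus 10 at the Nash outcome: worse off.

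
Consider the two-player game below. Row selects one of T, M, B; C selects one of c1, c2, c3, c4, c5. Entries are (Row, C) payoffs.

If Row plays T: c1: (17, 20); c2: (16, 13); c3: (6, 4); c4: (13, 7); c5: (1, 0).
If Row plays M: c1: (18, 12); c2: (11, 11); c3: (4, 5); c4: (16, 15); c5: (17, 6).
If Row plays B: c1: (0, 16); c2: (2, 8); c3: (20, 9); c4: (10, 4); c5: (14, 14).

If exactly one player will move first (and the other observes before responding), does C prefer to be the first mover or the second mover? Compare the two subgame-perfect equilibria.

If Row leads: C's best replies are T→c1, M→c4, B→c1; Row's induced payoffs 17, 16, 0; outcome (T, c1), payoffs (17, 20).
If C leads: Row's best replies are c1→M, c2→T, c3→B, c4→M, c5→M; C's induced payoffs 12, 13, 9, 15, 6; outcome (M, c4), payoffs (16, 15).
C gets 15 moving first and 20 moving second, so C prefers to move second.

second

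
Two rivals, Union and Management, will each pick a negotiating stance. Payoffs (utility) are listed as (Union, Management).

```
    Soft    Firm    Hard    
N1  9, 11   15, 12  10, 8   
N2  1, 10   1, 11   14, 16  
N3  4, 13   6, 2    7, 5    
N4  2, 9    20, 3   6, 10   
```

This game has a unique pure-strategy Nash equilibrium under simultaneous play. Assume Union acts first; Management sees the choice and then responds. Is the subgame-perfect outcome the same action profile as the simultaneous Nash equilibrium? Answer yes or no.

no

Work backward from Management's decision.
- N1: Management compares 11, 12, 8 and picks Firm; Union would get 15.
- N2: Management compares 10, 11, 16 and picks Hard; Union would get 14.
- N3: Management compares 13, 2, 5 and picks Soft; Union would get 4.
- N4: Management compares 9, 3, 10 and picks Hard; Union would get 6.
Among 15, 14, 4, 6, the best is 15 at N1. Subgame-perfect outcome: (N1, Firm) with payoffs (15, 12).
For the simultaneous game, intersect best replies.
Union's best replies: Soft→N1; Firm→N4; Hard→N2.
Management's best replies: N1→Firm; N2→Hard; N3→Soft; N4→Hard.
Only (N2, Hard) has each player best-responding; Nash payoffs (14, 16).
Sequential outcome (N1, Firm) differs from the Nash profile (N2, Hard).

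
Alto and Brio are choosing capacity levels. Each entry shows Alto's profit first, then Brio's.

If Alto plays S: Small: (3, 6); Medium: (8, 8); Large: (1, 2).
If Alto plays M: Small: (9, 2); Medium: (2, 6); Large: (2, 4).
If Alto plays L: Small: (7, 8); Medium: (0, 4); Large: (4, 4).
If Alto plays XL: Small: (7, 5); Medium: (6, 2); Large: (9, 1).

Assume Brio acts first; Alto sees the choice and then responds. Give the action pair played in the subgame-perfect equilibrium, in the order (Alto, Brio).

Work backward from Alto's decision.
- Small: BR = M, leader payoff 2.
- Medium: BR = S, leader payoff 8.
- Large: BR = XL, leader payoff 1.
Among 2, 8, 1, the best is 8 at Medium. Subgame-perfect outcome: (S, Medium) with payoffs (8, 8).

(S, Medium)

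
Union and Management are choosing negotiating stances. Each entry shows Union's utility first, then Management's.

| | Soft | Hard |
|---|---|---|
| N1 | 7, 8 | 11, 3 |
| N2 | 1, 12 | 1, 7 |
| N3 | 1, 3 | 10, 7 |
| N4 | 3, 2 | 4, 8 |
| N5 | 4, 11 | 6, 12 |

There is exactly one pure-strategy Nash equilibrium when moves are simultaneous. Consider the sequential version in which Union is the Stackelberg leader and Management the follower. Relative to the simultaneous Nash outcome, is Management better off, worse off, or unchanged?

worse off

Management best-responds to each possible Union move:
- N1: Management compares 8, 3 and picks Soft; Union would get 7.
- N2: Management compares 12, 7 and picks Soft; Union would get 1.
- N3: Management compares 3, 7 and picks Hard; Union would get 10.
- N4: Management compares 2, 8 and picks Hard; Union would get 4.
- N5: Management compares 11, 12 and picks Hard; Union would get 6.
Among 7, 1, 10, 4, 6, the best is 10 at N3. Subgame-perfect outcome: (N3, Hard) with payoffs (10, 7).
For the simultaneous game, intersect best replies.
Union's best replies: Soft→N1; Hard→N1.
Management's best replies: N1→Soft; N2→Soft; N3→Hard; N4→Hard; N5→Hard.
The unique mutual best reply is (N1, Soft), giving (7, 8).
Management earns 7 sequentially versus 8 at the Nash outcome: worse off.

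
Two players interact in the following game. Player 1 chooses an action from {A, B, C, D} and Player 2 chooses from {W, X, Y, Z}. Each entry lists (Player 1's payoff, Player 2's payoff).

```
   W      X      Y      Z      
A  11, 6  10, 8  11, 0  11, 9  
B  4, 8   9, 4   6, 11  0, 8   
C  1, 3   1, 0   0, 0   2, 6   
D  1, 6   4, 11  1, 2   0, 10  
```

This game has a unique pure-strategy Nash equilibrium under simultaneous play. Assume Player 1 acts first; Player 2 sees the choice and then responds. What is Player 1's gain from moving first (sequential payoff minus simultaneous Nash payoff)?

Solve by backward induction (Player 1 leads).
- A: Player 2 compares 6, 8, 0, 9 and picks Z; Player 1 would get 11.
- B: Player 2 compares 8, 4, 11, 8 and picks Y; Player 1 would get 6.
- C: Player 2 compares 3, 0, 0, 6 and picks Z; Player 1 would get 2.
- D: Player 2 compares 6, 11, 2, 10 and picks X; Player 1 would get 4.
Player 1's induced payoffs are 11, 6, 2, 4, so Player 1 commits to A. Subgame-perfect outcome: (A, Z) with payoffs (11, 9).
For the simultaneous game, intersect best replies.
Player 1's best replies: W→A; X→A; Y→A; Z→A.
Player 2's best replies: A→Z; B→Y; C→Z; D→X.
Only (A, Z) has each player best-responding; Nash payoffs (11, 9).
Player 1's commitment gain: 11 − 11 = 0.

0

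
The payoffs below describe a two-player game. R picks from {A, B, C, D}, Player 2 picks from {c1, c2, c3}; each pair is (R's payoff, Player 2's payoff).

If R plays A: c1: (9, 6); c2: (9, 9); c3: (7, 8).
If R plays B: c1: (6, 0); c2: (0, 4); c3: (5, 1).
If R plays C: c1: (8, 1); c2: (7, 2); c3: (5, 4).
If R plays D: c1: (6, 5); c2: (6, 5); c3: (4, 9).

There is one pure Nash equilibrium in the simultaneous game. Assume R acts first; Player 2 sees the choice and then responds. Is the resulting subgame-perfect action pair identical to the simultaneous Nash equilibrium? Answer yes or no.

Solve by backward induction (R leads).
- A: BR = c2, leader payoff 9.
- B: BR = c2, leader payoff 0.
- C: BR = c3, leader payoff 5.
- D: BR = c3, leader payoff 4.
Among 9, 0, 5, 4, the best is 9 at A. Subgame-perfect outcome: (A, c2) with payoffs (9, 9).
Under simultaneous play:
R's best replies: c1→A; c2→A; c3→A.
Player 2's best replies: A→c2; B→c2; C→c3; D→c3.
The unique mutual best reply is (A, c2), giving (9, 9).
Sequential outcome (A, c2) coincides with the Nash profile (A, c2).

yes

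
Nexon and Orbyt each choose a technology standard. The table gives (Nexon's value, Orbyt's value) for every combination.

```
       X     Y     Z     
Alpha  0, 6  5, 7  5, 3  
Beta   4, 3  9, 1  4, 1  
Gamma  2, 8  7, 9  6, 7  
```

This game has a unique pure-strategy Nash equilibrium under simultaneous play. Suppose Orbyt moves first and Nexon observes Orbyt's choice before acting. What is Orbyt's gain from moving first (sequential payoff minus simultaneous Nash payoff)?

Nexon best-responds to each possible Orbyt move:
- X: Nexon compares 0, 4, 2 and picks Beta; Orbyt would get 3.
- Y: Nexon compares 5, 9, 7 and picks Beta; Orbyt would get 1.
- Z: Nexon compares 5, 4, 6 and picks Gamma; Orbyt would get 7.
Maximizing over 3, 1, 7, Orbyt chooses Z. Subgame-perfect outcome: (Gamma, Z) with payoffs (6, 7).
Under simultaneous play:
Nexon's best replies: X→Beta; Y→Beta; Z→Gamma.
Orbyt's best replies: Alpha→Y; Beta→X; Gamma→Y.
Only (Beta, X) has each player best-responding; Nash payoffs (4, 3).
Orbyt's commitment gain: 7 − 3 = 4.

4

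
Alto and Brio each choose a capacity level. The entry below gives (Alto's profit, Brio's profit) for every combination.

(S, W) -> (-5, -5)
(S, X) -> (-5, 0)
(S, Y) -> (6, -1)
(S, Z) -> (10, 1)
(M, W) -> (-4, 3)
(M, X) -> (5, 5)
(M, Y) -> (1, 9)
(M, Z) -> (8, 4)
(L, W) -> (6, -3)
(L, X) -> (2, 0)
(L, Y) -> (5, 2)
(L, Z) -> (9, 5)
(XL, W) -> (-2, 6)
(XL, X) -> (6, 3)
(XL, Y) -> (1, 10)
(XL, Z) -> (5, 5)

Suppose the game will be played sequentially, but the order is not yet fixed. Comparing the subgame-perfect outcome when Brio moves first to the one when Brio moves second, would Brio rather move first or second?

If Alto leads: Brio's best replies are S→Z, M→Y, L→Z, XL→Y; Alto's induced payoffs 10, 1, 9, 1; outcome (S, Z), payoffs (10, 1).
If Brio leads: Alto's best replies are W→L, X→XL, Y→S, Z→S; Brio's induced payoffs -3, 3, -1, 1; outcome (XL, X), payoffs (6, 3).
Brio gets 3 moving first and 1 moving second, so Brio prefers to move first.

first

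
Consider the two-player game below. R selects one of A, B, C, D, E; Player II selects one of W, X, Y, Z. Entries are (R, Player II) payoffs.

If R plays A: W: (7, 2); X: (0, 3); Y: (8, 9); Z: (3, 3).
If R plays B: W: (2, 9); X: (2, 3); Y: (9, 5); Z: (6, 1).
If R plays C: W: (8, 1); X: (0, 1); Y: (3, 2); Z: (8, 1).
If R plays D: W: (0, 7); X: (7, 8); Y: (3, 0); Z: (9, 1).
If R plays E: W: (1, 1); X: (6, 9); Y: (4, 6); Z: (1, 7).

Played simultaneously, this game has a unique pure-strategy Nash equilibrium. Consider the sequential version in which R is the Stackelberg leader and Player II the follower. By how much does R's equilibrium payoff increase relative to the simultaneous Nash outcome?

1

Player II best-responds to each possible R move:
- A → Player II plays Y (best of 2, 3, 9, 3); R gets 8.
- B → Player II plays W (best of 9, 3, 5, 1); R gets 2.
- C → Player II plays Y (best of 1, 1, 2, 1); R gets 3.
- D → Player II plays X (best of 7, 8, 0, 1); R gets 7.
- E → Player II plays X (best of 1, 9, 6, 7); R gets 6.
R's induced payoffs are 8, 2, 3, 7, 6, so R commits to A. Subgame-perfect outcome: (A, Y) with payoffs (8, 9).
Under simultaneous play:
R's best replies: W→C; X→D; Y→B; Z→D.
Player II's best replies: A→Y; B→W; C→Y; D→X; E→X.
Only (D, X) has each player best-responding; Nash payoffs (7, 8).
R's commitment gain: 8 − 7 = 1.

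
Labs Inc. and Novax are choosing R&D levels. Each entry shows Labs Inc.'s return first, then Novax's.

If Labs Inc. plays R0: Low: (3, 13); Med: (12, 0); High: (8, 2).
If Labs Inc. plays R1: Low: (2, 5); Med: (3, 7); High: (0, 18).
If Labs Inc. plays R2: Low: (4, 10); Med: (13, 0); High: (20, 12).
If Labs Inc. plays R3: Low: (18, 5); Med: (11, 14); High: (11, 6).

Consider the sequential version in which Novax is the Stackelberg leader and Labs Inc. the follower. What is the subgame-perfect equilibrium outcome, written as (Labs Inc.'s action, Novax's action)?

(R2, High)

Backward induction with Novax moving first.
- Low: BR = R3, leader payoff 5.
- Med: BR = R2, leader payoff 0.
- High: BR = R2, leader payoff 12.
Novax's induced payoffs are 5, 0, 12, so Novax commits to High. Subgame-perfect outcome: (R2, High) with payoffs (20, 12).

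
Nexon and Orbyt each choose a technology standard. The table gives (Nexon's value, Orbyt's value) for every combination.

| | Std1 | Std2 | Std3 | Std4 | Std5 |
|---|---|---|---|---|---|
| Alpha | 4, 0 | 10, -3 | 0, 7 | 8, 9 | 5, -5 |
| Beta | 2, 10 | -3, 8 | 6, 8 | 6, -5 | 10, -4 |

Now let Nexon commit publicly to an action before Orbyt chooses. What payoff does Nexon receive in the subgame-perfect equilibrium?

Backward induction with Nexon moving first.
- Alpha: Orbyt compares 0, -3, 7, 9, -5 and picks Std4; Nexon would get 8.
- Beta: Orbyt compares 10, 8, 8, -5, -4 and picks Std1; Nexon would get 2.
Maximizing over 8, 2, Nexon chooses Alpha. Subgame-perfect outcome: (Alpha, Std4) with payoffs (8, 9).

8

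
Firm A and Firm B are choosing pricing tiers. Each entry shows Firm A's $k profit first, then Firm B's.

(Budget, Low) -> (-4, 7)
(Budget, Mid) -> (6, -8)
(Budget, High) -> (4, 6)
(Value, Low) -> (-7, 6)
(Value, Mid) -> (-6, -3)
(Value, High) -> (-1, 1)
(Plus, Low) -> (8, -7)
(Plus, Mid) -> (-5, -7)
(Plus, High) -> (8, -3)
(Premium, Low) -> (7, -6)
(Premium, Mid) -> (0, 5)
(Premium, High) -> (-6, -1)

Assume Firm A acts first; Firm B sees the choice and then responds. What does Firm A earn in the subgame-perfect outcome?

Backward induction with Firm A moving first.
- Budget: Firm B compares 7, -8, 6 and picks Low; Firm A would get -4.
- Value: Firm B compares 6, -3, 1 and picks Low; Firm A would get -7.
- Plus: Firm B compares -7, -7, -3 and picks High; Firm A would get 8.
- Premium: Firm B compares -6, 5, -1 and picks Mid; Firm A would get 0.
Among -4, -7, 8, 0, the best is 8 at Plus. Subgame-perfect outcome: (Plus, High) with payoffs (8, -3).

8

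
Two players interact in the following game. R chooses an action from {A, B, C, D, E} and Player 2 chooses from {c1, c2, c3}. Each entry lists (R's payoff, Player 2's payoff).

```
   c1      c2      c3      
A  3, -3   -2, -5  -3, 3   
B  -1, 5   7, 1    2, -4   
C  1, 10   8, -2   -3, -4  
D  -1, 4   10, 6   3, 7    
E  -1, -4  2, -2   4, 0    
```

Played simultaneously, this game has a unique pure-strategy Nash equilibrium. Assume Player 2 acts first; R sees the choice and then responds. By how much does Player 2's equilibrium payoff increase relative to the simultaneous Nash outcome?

Solve by backward induction (Player 2 leads).
- c1: BR = A, leader payoff -3.
- c2: BR = D, leader payoff 6.
- c3: BR = E, leader payoff 0.
Player 2's induced payoffs are -3, 6, 0, so Player 2 commits to c2. Subgame-perfect outcome: (D, c2) with payoffs (10, 6).
Now find the simultaneous Nash equilibrium.
R's best replies: c1→A; c2→D; c3→E.
Player 2's best replies: A→c3; B→c1; C→c1; D→c3; E→c3.
Only (E, c3) has each player best-responding; Nash payoffs (4, 0).
Player 2's commitment gain: 6 − 0 = 6.

6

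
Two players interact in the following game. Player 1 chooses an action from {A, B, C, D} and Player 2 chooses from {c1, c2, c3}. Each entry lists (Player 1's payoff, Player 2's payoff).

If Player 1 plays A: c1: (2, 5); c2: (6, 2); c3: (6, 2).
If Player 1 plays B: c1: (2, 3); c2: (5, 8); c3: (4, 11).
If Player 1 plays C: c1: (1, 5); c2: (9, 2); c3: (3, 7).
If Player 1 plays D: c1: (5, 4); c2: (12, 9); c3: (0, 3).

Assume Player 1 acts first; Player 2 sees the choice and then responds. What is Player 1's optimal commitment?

Player 2 best-responds to each possible Player 1 move:
- A: BR = c1, leader payoff 2.
- B: BR = c3, leader payoff 4.
- C: BR = c3, leader payoff 3.
- D: BR = c2, leader payoff 12.
Maximizing over 2, 4, 3, 12, Player 1 chooses D. Subgame-perfect outcome: (D, c2) with payoffs (12, 9).

D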